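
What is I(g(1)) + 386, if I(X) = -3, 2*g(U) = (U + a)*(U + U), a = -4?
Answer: 383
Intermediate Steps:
g(U) = U*(-4 + U) (g(U) = ((U - 4)*(U + U))/2 = ((-4 + U)*(2*U))/2 = (2*U*(-4 + U))/2 = U*(-4 + U))
I(g(1)) + 386 = -3 + 386 = 383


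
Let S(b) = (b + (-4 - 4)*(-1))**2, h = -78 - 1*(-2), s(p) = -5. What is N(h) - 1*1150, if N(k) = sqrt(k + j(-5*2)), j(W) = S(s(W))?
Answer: -1150 + I*sqrt(67) ≈ -1150.0 + 8.1853*I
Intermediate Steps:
h = -76 (h = -78 + 2 = -76)
S(b) = (8 + b)**2 (S(b) = (b - 8*(-1))**2 = (b + 8)**2 = (8 + b)**2)
j(W) = 9 (j(W) = (8 - 5)**2 = 3**2 = 9)
N(k) = sqrt(9 + k) (N(k) = sqrt(k + 9) = sqrt(9 + k))
N(h) - 1*1150 = sqrt(9 - 76) - 1*1150 = sqrt(-67) - 1150 = I*sqrt(67) - 1150 = -1150 + I*sqrt(67)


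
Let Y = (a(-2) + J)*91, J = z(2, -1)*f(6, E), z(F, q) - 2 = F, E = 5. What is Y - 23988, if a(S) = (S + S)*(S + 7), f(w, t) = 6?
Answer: -23624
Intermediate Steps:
a(S) = 2*S*(7 + S) (a(S) = (2*S)*(7 + S) = 2*S*(7 + S))
z(F, q) = 2 + F
J = 24 (J = (2 + 2)*6 = 4*6 = 24)
Y = 364 (Y = (2*(-2)*(7 - 2) + 24)*91 = (2*(-2)*5 + 24)*91 = (-20 + 24)*91 = 4*91 = 364)
Y - 23988 = 364 - 23988 = -23624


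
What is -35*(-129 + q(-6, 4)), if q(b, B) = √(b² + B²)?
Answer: 4515 - 70*√13 ≈ 4262.6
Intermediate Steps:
q(b, B) = √(B² + b²)
-35*(-129 + q(-6, 4)) = -35*(-129 + √(4² + (-6)²)) = -35*(-129 + √(16 + 36)) = -35*(-129 + √52) = -35*(-129 + 2*√13) = 4515 - 70*√13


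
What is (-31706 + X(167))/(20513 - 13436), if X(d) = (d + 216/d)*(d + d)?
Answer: 8168/2359 ≈ 3.4625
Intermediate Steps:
X(d) = 2*d*(d + 216/d) (X(d) = (d + 216/d)*(2*d) = 2*d*(d + 216/d))
(-31706 + X(167))/(20513 - 13436) = (-31706 + (432 + 2*167²))/(20513 - 13436) = (-31706 + (432 + 2*27889))/7077 = (-31706 + (432 + 55778))*(1/7077) = (-31706 + 56210)*(1/7077) = 24504*(1/7077) = 8168/2359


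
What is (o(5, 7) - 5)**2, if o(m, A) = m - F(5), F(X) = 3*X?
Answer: 225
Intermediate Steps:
o(m, A) = -15 + m (o(m, A) = m - 3*5 = m - 1*15 = m - 15 = -15 + m)
(o(5, 7) - 5)**2 = ((-15 + 5) - 5)**2 = (-10 - 5)**2 = (-15)**2 = 225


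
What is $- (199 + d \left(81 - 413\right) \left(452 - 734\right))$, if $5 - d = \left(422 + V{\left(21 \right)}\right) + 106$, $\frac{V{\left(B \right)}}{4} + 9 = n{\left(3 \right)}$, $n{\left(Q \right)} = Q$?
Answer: $46718177$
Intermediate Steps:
$V{\left(B \right)} = -24$ ($V{\left(B \right)} = -36 + 4 \cdot 3 = -36 + 12 = -24$)
$d = -499$ ($d = 5 - \left(\left(422 - 24\right) + 106\right) = 5 - \left(398 + 106\right) = 5 - 504 = -499$)
$- (199 + d \left(81 - 413\right) \left(452 - 734\right)) = - (199 - 499 \left(81 - 413\right) \left(452 - 734\right)) = - (199 - 499 \left(\left(-332\right) \left(-282\right)\right)) = - (199 - 46718376) = \left(-1\right) \left(-46718177\right) = 46718177$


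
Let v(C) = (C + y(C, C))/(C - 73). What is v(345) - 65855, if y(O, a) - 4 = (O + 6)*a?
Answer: -4447779/68 ≈ -65409.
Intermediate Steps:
y(O, a) = 4 + a*(6 + O) (y(O, a) = 4 + (O + 6)*a = 4 + (6 + O)*a = 4 + a*(6 + O))
v(C) = (4 + C² + 7*C)/(-73 + C) (v(C) = (C + (4 + 6*C + C*C))/(C - 73) = (C + (4 + 6*C + C²))/(-73 + C) = (C + (4 + C² + 6*C))/(-73 + C) = (4 + C² + 7*C)/(-73 + C))
v(345) - 65855 = (4 + 345² + 7*345)/(-73 + 345) - 65855 = (4 + 119025 + 2415)/272 - 65855 = (1/272)*121444 - 65855 = 30361/68 - 65855 = -4447779/68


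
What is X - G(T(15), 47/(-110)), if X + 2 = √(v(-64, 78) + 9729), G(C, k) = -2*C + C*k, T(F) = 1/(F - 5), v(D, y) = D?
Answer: -1933/1100 + √9665 ≈ 96.553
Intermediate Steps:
T(F) = 1/(-5 + F)
X = -2 + √9665 (X = -2 + √(-64 + 9729) = -2 + √9665 ≈ 96.311)
X - G(T(15), 47/(-110)) = (-2 + √9665) - (-2 + 47/(-110))/(-5 + 15) = (-2 + √9665) - (-2 + 47*(-1/110))/10 = (-2 + √9665) - (-2 - 47/110)/10 = (-2 + √9665) - (-267)/(10*110) = (-2 + √9665) - 1*(-267/1100) = (-2 + √9665) + 267/1100 = -1933/1100 + √9665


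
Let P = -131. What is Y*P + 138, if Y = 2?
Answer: -124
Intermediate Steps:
Y*P + 138 = 2*(-131) + 138 = -262 + 138 = -124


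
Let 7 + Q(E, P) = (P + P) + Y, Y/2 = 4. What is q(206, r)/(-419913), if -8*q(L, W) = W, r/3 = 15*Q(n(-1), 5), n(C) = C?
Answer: 55/373256 ≈ 0.00014735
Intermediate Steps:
Y = 8 (Y = 2*4 = 8)
Q(E, P) = 1 + 2*P (Q(E, P) = -7 + ((P + P) + 8) = -7 + (2*P + 8) = -7 + (8 + 2*P) = 1 + 2*P)
r = 495 (r = 3*(15*(1 + 2*5)) = 3*(15*(1 + 10)) = 3*(15*11) = 3*165 = 495)
q(L, W) = -W/8
q(206, r)/(-419913) = -⅛*495/(-419913) = -495/8*(-1/419913) = 55/373256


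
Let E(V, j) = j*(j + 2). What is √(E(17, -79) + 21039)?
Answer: √27122 ≈ 164.69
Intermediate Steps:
E(V, j) = j*(2 + j)
√(E(17, -79) + 21039) = √(-79*(2 - 79) + 21039) = √(-79*(-77) + 21039) = √(6083 + 21039) = √27122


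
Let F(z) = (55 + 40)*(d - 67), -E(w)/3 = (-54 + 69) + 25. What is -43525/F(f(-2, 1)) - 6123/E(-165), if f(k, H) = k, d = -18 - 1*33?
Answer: 2462061/44840 ≈ 54.908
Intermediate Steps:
d = -51 (d = -18 - 33 = -51)
E(w) = -120 (E(w) = -3*((-54 + 69) + 25) = -3*(15 + 25) = -3*40 = -120)
F(z) = -11210 (F(z) = (55 + 40)*(-51 - 67) = 95*(-118) = -11210)
-43525/F(f(-2, 1)) - 6123/E(-165) = -43525/(-11210) - 6123/(-120) = -43525*(-1/11210) - 6123*(-1/120) = 8705/2242 + 2041/40 = 2462061/44840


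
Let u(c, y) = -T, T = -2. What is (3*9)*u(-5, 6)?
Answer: 54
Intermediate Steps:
u(c, y) = 2 (u(c, y) = -1*(-2) = 2)
(3*9)*u(-5, 6) = (3*9)*2 = 27*2 = 54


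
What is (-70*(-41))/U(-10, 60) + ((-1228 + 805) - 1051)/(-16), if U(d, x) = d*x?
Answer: 10481/120 ≈ 87.342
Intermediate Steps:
(-70*(-41))/U(-10, 60) + ((-1228 + 805) - 1051)/(-16) = (-70*(-41))/((-10*60)) + ((-1228 + 805) - 1051)/(-16) = 2870/(-600) + (-423 - 1051)*(-1/16) = 2870*(-1/600) - 1474*(-1/16) = -287/60 + 737/8 = 10481/120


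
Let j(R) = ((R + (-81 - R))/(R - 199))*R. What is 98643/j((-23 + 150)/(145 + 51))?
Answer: 426104879/1143 ≈ 3.7280e+5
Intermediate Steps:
j(R) = -81*R/(-199 + R) (j(R) = (-81/(-199 + R))*R = -81*R/(-199 + R))
98643/j((-23 + 150)/(145 + 51)) = 98643/((-81*(-23 + 150)/(145 + 51)/(-199 + (-23 + 150)/(145 + 51)))) = 98643/((-81*127/196/(-199 + 127/196))) = 98643/((-81*127/196/(-38877/196))) = 98643/((-81*127/196*(-196/38877))) = 98643/(3429/12959) = 98643*(12959/3429) = 426104879/1143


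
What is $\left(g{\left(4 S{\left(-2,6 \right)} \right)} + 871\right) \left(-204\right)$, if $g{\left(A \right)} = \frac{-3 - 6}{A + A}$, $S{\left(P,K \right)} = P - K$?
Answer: $- \frac{2843403}{16} \approx -1.7771 \cdot 10^{5}$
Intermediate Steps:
$g{\left(A \right)} = - \frac{9}{2 A}$
$\left(g{\left(4 S{\left(-2,6 \right)} \right)} + 871\right) \left(-204\right) = \left(- \frac{9}{2 \cdot 4 \left(-2 - 6\right)} + 871\right) \left(-204\right) = \left(- \frac{9}{2 \cdot 4 \left(-8\right)} + 871\right) \left(-204\right) = \left(- \frac{9}{2 \left(-32\right)} + 871\right) \left(-204\right) = \left(\left(- \frac{9}{2}\right) \left(- \frac{1}{32}\right) + 871\right) \left(-204\right) = \left(\frac{9}{64} + 871\right) \left(-204\right) = \frac{55753}{64} \left(-204\right) = - \frac{2843403}{16}$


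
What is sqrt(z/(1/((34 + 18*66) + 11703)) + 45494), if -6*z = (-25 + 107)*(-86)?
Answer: 116*sqrt(10191)/3 ≈ 3903.4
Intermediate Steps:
z = 3526/3 (z = -(-25 + 107)*(-86)/6 = -41*(-86)/3 = -1/6*(-7052) = 3526/3 ≈ 1175.3)
sqrt(z/(1/((34 + 18*66) + 11703)) + 45494) = sqrt(3526/(3*(1/((34 + 18*66) + 11703))) + 45494) = sqrt(3526/(3*(1/((34 + 1188) + 11703))) + 45494) = sqrt(3526/(3*(1/(1222 + 11703))) + 45494) = sqrt(3526/(3*(1/12925)) + 45494) = sqrt((3526/3)*12925 + 45494) = sqrt(45573550/3 + 45494) = sqrt(45710032/3) = 116*sqrt(10191)/3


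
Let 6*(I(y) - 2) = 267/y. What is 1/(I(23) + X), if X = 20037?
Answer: 46/921883 ≈ 4.9898e-5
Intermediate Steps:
I(y) = 2 + 89/(2*y) (I(y) = 2 + (267/y)/6 = 2 + 89/(2*y))
1/(I(23) + X) = 1/((2 + (89/2)/23) + 20037) = 1/((2 + (89/2)*(1/23)) + 20037) = 1/((2 + 89/46) + 20037) = 1/(181/46 + 20037) = 1/(921883/46) = 46/921883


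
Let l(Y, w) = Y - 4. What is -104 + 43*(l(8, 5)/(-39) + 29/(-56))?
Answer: -285401/2184 ≈ -130.68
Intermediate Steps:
l(Y, w) = -4 + Y
-104 + 43*(l(8, 5)/(-39) + 29/(-56)) = -104 + 43*((-4 + 8)/(-39) + 29/(-56)) = -104 + 43*(4*(-1/39) + 29*(-1/56)) = -104 + 43*(-4/39 - 29/56) = -104 + 43*(-1355/2184) = -104 - 58265/2184 = -285401/2184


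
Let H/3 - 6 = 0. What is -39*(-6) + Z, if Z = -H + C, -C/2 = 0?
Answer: 216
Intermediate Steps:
H = 18 (H = 18 + 3*0 = 18 + 0 = 18)
C = 0 (C = -2*0 = 0)
Z = -18 (Z = -1*18 + 0 = -18 + 0 = -18)
-39*(-6) + Z = -39*(-6) - 18 = 234 - 18 = 216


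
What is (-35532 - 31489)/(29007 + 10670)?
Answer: -67021/39677 ≈ -1.6892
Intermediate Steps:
(-35532 - 31489)/(29007 + 10670) = -67021/39677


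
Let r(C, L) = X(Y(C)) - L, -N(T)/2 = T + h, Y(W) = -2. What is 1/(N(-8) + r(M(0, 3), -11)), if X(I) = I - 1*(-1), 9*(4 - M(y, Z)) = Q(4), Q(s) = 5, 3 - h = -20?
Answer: -1/20 ≈ -0.050000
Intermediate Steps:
h = 23 (h = 3 - 1*(-20) = 3 + 20 = 23)
M(y, Z) = 31/9 (M(y, Z) = 4 - ⅑*5 = 4 - 5/9 = 31/9)
N(T) = -46 - 2*T (N(T) = -2*(T + 23) = -2*(23 + T) = -46 - 2*T)
X(I) = 1 + I (X(I) = I + 1 = 1 + I)
r(C, L) = -1 - L (r(C, L) = (1 - 2) - L = -1 - L)
1/(N(-8) + r(M(0, 3), -11)) = 1/((-46 - 2*(-8)) + (-1 - 1*(-11))) = 1/((-46 + 16) + (-1 + 11)) = 1/(-30 + 10) = 1/(-20) = -1/20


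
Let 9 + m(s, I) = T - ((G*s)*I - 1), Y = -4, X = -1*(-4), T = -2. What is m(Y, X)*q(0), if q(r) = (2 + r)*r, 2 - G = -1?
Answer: 0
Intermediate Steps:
G = 3 (G = 2 - 1*(-1) = 2 + 1 = 3)
q(r) = r*(2 + r)
X = 4
m(s, I) = -10 - 3*I*s (m(s, I) = -9 + (-2 - ((3*s)*I - 1)) = -9 + (-2 - (3*I*s - 1)) = -9 + (-2 - (-1 + 3*I*s)) = -9 + (-2 + (1 - 3*I*s)) = -9 + (-1 - 3*I*s) = -10 - 3*I*s)
m(Y, X)*q(0) = (-10 - 3*4*(-4))*(0*(2 + 0)) = (-10 + 48)*(0*2) = 38*0 = 0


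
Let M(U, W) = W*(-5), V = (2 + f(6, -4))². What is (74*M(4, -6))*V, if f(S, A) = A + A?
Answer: 79920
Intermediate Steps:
f(S, A) = 2*A
V = 36 (V = (2 + 2*(-4))² = (2 - 8)² = (-6)² = 36)
M(U, W) = -5*W
(74*M(4, -6))*V = (74*(-5*(-6)))*36 = (74*30)*36 = 2220*36 = 79920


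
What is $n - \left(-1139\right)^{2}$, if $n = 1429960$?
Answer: $132639$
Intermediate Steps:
$n - \left(-1139\right)^{2} = 1429960 - \left(-1139\right)^{2} = 1429960 - 1297321 = 132639$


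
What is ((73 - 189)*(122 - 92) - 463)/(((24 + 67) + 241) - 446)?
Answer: 3943/114 ≈ 34.588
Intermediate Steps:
((73 - 189)*(122 - 92) - 463)/(((24 + 67) + 241) - 446) = (-116*30 - 463)/((91 + 241) - 446) = (-3480 - 463)/(332 - 446) = -3943/(-114) = -3943*(-1/114) = 3943/114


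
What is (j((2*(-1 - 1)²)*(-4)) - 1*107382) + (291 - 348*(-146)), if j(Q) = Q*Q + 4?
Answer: -55255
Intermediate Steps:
j(Q) = 4 + Q² (j(Q) = Q² + 4 = 4 + Q²)
(j((2*(-1 - 1)²)*(-4)) - 1*107382) + (291 - 348*(-146)) = ((4 + ((2*(-1 - 1)²)*(-4))²) - 1*107382) + (291 - 348*(-146)) = ((4 + ((2*(-2)²)*(-4))²) - 107382) + (291 + 50808) = ((4 + ((2*4)*(-4))²) - 107382) + 51099 = ((4 + (8*(-4))²) - 107382) + 51099 = ((4 + (-32)²) - 107382) + 51099 = ((4 + 1024) - 107382) + 51099 = (1028 - 107382) + 51099 = -106354 + 51099 = -55255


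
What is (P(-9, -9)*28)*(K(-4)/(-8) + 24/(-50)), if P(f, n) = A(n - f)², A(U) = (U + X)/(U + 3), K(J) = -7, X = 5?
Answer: 553/18 ≈ 30.722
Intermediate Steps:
A(U) = (5 + U)/(3 + U) (A(U) = (U + 5)/(U + 3) = (5 + U)/(3 + U))
P(f, n) = (5 + n - f)²/(3 + n - f)² (P(f, n) = ((5 + (n - f))/(3 + (n - f)))² = ((5 + n - f)/(3 + n - f))² = (5 + n - f)²/(3 + n - f)²)
(P(-9, -9)*28)*(K(-4)/(-8) + 24/(-50)) = (((5 - 9 - 1*(-9))²/(3 - 9 - 1*(-9))²)*28)*(-7/(-8) + 24/(-50)) = (((5 - 9 + 9)²/(3 - 9 + 9)²)*28)*(-7*(-⅛) + 24*(-1/50)) = ((5²/3²)*28)*(7/8 - 12/25) = (((⅑)*25)*28)*(79/200) = ((25/9)*28)*(79/200) = (700/9)*(79/200) = 553/18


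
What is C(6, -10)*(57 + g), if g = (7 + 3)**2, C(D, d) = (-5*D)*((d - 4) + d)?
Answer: 113040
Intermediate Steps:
C(D, d) = -5*D*(-4 + 2*d) (C(D, d) = (-5*D)*((-4 + d) + d) = (-5*D)*(-4 + 2*d) = -5*D*(-4 + 2*d))
g = 100 (g = 10**2 = 100)
C(6, -10)*(57 + g) = (10*6*(2 - 1*(-10)))*(57 + 100) = (10*6*(2 + 10))*157 = (10*6*12)*157 = 720*157 = 113040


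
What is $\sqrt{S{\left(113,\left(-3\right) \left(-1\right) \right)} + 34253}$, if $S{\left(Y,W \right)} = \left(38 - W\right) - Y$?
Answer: $5 \sqrt{1367} \approx 184.86$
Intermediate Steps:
$S{\left(Y,W \right)} = 38 - W - Y$
$\sqrt{S{\left(113,\left(-3\right) \left(-1\right) \right)} + 34253} = \sqrt{\left(38 - \left(-3\right) \left(-1\right) - 113\right) + 34253} = \sqrt{\left(38 - 3 - 113\right) + 34253} = \sqrt{-78 + 34253} = \sqrt{34175} = 5 \sqrt{1367}$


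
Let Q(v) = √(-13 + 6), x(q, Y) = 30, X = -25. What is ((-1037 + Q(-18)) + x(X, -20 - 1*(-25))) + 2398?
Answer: 1391 + I*√7 ≈ 1391.0 + 2.6458*I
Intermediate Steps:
Q(v) = I*√7 (Q(v) = √(-7) = I*√7)
((-1037 + Q(-18)) + x(X, -20 - 1*(-25))) + 2398 = ((-1037 + I*√7) + 30) + 2398 = (-1007 + I*√7) + 2398 = 1391 + I*√7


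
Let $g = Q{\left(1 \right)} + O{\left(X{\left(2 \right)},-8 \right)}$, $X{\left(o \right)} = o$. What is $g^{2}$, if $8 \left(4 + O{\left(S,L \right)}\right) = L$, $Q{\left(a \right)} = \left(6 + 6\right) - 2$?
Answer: $25$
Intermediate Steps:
$Q{\left(a \right)} = 10$ ($Q{\left(a \right)} = 12 - 2 = 10$)
$O{\left(S,L \right)} = -4 + \frac{L}{8}$
$g = 5$ ($g = 10 + \left(-4 + \frac{1}{8} \left(-8\right)\right) = 10 - 5 = 5$)
$g^{2} = 5^{2} = 25$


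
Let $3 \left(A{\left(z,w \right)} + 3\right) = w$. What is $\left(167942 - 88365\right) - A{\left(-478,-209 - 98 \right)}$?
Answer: $\frac{239047}{3} \approx 79682.0$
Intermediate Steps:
$A{\left(z,w \right)} = -3 + \frac{w}{3}$
$\left(167942 - 88365\right) - A{\left(-478,-209 - 98 \right)} = \left(167942 - 88365\right) - \left(-3 + \frac{-209 - 98}{3}\right) = 79577 - \left(-3 + \frac{1}{3} \left(-307\right)\right) = 79577 - \left(-3 - \frac{307}{3}\right) = 79577 - - \frac{316}{3} = 79577 + \frac{316}{3} = \frac{239047}{3}$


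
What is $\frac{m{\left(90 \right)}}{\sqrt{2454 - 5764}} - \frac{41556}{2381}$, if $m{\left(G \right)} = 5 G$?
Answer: $- \frac{41556}{2381} - \frac{45 i \sqrt{3310}}{331} \approx -17.453 - 7.8217 i$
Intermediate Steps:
$\frac{m{\left(90 \right)}}{\sqrt{2454 - 5764}} - \frac{41556}{2381} = \frac{5 \cdot 90}{\sqrt{2454 - 5764}} - \frac{41556}{2381} = \frac{450}{\sqrt{-3310}} - \frac{41556}{2381} = \frac{450}{i \sqrt{3310}} - \frac{41556}{2381} = 450 \left(- \frac{i \sqrt{3310}}{3310}\right) - \frac{41556}{2381} = - \frac{45 i \sqrt{3310}}{331} - \frac{41556}{2381} = - \frac{41556}{2381} - \frac{45 i \sqrt{3310}}{331}$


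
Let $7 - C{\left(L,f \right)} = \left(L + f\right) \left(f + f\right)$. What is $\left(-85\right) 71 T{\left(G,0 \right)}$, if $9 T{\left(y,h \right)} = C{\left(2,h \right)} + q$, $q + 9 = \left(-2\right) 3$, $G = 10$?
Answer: $\frac{48280}{9} \approx 5364.4$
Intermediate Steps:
$q = -15$ ($q = -9 - 6 = -15$)
$C{\left(L,f \right)} = 7 - 2 f \left(L + f\right)$ ($C{\left(L,f \right)} = 7 - \left(L + f\right) \left(f + f\right) = 7 - \left(L + f\right) 2 f = 7 - 2 f \left(L + f\right)$)
$T{\left(y,h \right)} = - \frac{8}{9} - \frac{4 h}{9} - \frac{2 h^{2}}{9}$ ($T{\left(y,h \right)} = \frac{\left(7 - 2 h^{2} - 4 h\right) - 15}{9} = \frac{\left(7 - 4 h - 2 h^{2}\right) - 15}{9} = \frac{-8 - 4 h - 2 h^{2}}{9} = - \frac{8}{9} - \frac{4 h}{9} - \frac{2 h^{2}}{9}$)
$\left(-85\right) 71 T{\left(G,0 \right)} = \left(-85\right) 71 \left(- \frac{8}{9} - 0 - \frac{2 \cdot 0^{2}}{9}\right) = - 6035 \left(- \frac{8}{9} + 0 - 0\right) = - 6035 \left(- \frac{8}{9} + 0 + 0\right) = \left(-6035\right) \left(- \frac{8}{9}\right) = \frac{48280}{9}$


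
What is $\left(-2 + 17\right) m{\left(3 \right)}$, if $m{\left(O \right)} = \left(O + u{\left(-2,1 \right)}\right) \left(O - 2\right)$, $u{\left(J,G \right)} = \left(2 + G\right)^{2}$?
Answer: $180$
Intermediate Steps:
$m{\left(O \right)} = \left(-2 + O\right) \left(9 + O\right)$ ($m{\left(O \right)} = \left(O + \left(2 + 1\right)^{2}\right) \left(O - 2\right) = \left(O + 3^{2}\right) \left(-2 + O\right) = \left(O + 9\right) \left(-2 + O\right) = \left(9 + O\right) \left(-2 + O\right) = \left(-2 + O\right) \left(9 + O\right)$)
$\left(-2 + 17\right) m{\left(3 \right)} = \left(-2 + 17\right) \left(-18 + 3^{2} + 7 \cdot 3\right) = 15 \left(-18 + 9 + 21\right) = 15 \cdot 12 = 180$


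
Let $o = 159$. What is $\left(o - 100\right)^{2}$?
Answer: $3481$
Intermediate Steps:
$\left(o - 100\right)^{2} = \left(159 - 100\right)^{2} = 59^{2} = 3481$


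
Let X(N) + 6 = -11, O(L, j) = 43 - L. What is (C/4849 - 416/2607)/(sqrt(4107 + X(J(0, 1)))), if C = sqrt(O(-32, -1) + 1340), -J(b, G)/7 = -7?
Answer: sqrt(4090)*(-2017184 + 2607*sqrt(1415))/51703092870 ≈ -0.0023738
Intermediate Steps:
J(b, G) = 49 (J(b, G) = -7*(-7) = 49)
C = sqrt(1415) (C = sqrt((43 - 1*(-32)) + 1340) = sqrt((43 + 32) + 1340) = sqrt(75 + 1340) = sqrt(1415) ≈ 37.616)
X(N) = -17 (X(N) = -6 - 11 = -17)
(C/4849 - 416/2607)/(sqrt(4107 + X(J(0, 1)))) = (sqrt(1415)/4849 - 416/2607)/(sqrt(4107 - 17)) = (sqrt(1415)*(1/4849) - 416*1/2607)/(sqrt(4090)) = (sqrt(1415)/4849 - 416/2607)*(sqrt(4090)/4090) = (-416/2607 + sqrt(1415)/4849)*(sqrt(4090)/4090) = sqrt(4090)*(-416/2607 + sqrt(1415)/4849)/4090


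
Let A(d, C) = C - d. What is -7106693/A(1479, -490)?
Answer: 646063/179 ≈ 3609.3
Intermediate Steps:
-7106693/A(1479, -490) = -7106693/(-490 - 1*1479) = -7106693/(-490 - 1479) = -7106693/(-1969) = -7106693*(-1/1969) = 646063/179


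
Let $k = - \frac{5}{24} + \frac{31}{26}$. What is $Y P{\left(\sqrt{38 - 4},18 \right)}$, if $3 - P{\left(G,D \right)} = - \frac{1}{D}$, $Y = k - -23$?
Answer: $\frac{411565}{5616} \approx 73.284$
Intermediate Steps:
$k = \frac{307}{312}$ ($k = \left(-5\right) \frac{1}{24} + 31 \cdot \frac{1}{26} = - \frac{5}{24} + \frac{31}{26} = \frac{307}{312} \approx 0.98397$)
$Y = \frac{7483}{312}$ ($Y = \frac{307}{312} - -23 = \frac{307}{312} + 23 = \frac{7483}{312} \approx 23.984$)
$P{\left(G,D \right)} = 3 + \frac{1}{D}$ ($P{\left(G,D \right)} = 3 - - \frac{1}{D} = 3 + \frac{1}{D}$)
$Y P{\left(\sqrt{38 - 4},18 \right)} = \frac{7483 \left(3 + \frac{1}{18}\right)}{312} = \frac{7483}{312} \cdot \frac{55}{18} = \frac{411565}{5616}$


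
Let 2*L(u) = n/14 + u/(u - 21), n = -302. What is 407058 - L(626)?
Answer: 3447868233/8470 ≈ 4.0707e+5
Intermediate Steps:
L(u) = -151/14 + u/(2*(-21 + u)) (L(u) = (-302/14 + u/(u - 21))/2 = (-302*1/14 + u/(-21 + u))/2 = (-151/7 + u/(-21 + u))/2 = -151/14 + u/(2*(-21 + u)))
407058 - L(626) = 407058 - 3*(1057 - 48*626)/(14*(-21 + 626)) = 407058 - 3*(1057 - 30048)/(14*605) = 407058 - 3*(-28991)/(14*605) = 407058 - 1*(-86973/8470) = 407058 + 86973/8470 = 3447868233/8470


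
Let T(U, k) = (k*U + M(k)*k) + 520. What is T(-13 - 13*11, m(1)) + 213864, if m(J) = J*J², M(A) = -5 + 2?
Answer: 214225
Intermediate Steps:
M(A) = -3
m(J) = J³
T(U, k) = 520 - 3*k + U*k (T(U, k) = (k*U - 3*k) + 520 = (U*k - 3*k) + 520 = (-3*k + U*k) + 520 = 520 - 3*k + U*k)
T(-13 - 13*11, m(1)) + 213864 = (520 - 3*1³ + (-13 - 13*11)*1³) + 213864 = (520 - 3*1 + (-13 - 143)*1) + 213864 = (520 - 3 - 156*1) + 213864 = (520 - 3 - 156) + 213864 = 361 + 213864 = 214225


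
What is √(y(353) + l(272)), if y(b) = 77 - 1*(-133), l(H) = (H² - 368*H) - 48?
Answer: 5*I*√1038 ≈ 161.09*I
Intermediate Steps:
l(H) = -48 + H² - 368*H
y(b) = 210 (y(b) = 77 + 133 = 210)
√(y(353) + l(272)) = √(210 + (-48 + 272² - 368*272)) = √(210 + (-48 + 73984 - 100096)) = √(210 - 26160) = √(-25950) = 5*I*√1038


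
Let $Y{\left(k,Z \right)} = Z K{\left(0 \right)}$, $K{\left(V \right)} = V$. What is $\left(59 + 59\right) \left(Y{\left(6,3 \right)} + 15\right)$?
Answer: $1770$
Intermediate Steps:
$Y{\left(k,Z \right)} = 0$ ($Y{\left(k,Z \right)} = Z 0 = 0$)
$\left(59 + 59\right) \left(Y{\left(6,3 \right)} + 15\right) = \left(59 + 59\right) \left(0 + 15\right) = 118 \cdot 15 = 1770$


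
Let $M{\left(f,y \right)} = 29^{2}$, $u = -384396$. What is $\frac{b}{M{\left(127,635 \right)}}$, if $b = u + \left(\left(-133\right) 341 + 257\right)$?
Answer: $- \frac{429492}{841} \approx -510.69$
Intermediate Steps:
$b = -429492$ ($b = -384396 + \left(\left(-133\right) 341 + 257\right) = -384396 + \left(-45353 + 257\right) = -384396 - 45096 = -429492$)
$M{\left(f,y \right)} = 841$
$\frac{b}{M{\left(127,635 \right)}} = - \frac{429492}{841}$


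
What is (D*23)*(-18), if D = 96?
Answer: -39744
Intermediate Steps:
(D*23)*(-18) = (96*23)*(-18) = 2208*(-18) = -39744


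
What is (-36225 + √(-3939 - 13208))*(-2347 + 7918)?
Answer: -201809475 + 5571*I*√17147 ≈ -2.0181e+8 + 7.295e+5*I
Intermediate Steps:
(-36225 + √(-3939 - 13208))*(-2347 + 7918) = (-36225 + √(-17147))*5571 = (-36225 + I*√17147)*5571 = -201809475 + 5571*I*√17147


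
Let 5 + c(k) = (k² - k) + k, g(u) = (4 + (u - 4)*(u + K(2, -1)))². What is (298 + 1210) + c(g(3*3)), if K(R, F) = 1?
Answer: 8504559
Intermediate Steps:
g(u) = (4 + (1 + u)*(-4 + u))² (g(u) = (4 + (u - 4)*(u + 1))² = (4 + (-4 + u)*(1 + u))² = (4 + (1 + u)*(-4 + u))²)
c(k) = -5 + k² (c(k) = -5 + ((k² - k) + k) = -5 + k²)
(298 + 1210) + c(g(3*3)) = (298 + 1210) + (-5 + ((3*3)²*(-3 + 3*3)²)²) = 1508 + (-5 + (9²*(-3 + 9)²)²) = 1508 + (-5 + (81*6²)²) = 1508 + (-5 + (81*36)²) = 1508 + (-5 + 2916²) = 1508 + (-5 + 8503056) = 1508 + 8503051 = 8504559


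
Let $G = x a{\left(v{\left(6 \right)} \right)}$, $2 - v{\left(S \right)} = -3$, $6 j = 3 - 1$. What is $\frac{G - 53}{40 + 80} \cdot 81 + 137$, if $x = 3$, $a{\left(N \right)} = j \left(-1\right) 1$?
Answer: $\frac{2011}{20} \approx 100.55$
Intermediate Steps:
$j = \frac{1}{3}$ ($j = \frac{3 - 1}{6} = \frac{1}{6} \cdot 2 = \frac{1}{3} \approx 0.33333$)
$v{\left(S \right)} = 5$ ($v{\left(S \right)} = 2 - -3 = 2 + 3 = 5$)
$a{\left(N \right)} = - \frac{1}{3}$ ($a{\left(N \right)} = \frac{1}{3} \left(-1\right) 1 = \left(- \frac{1}{3}\right) 1 = - \frac{1}{3}$)
$G = -1$ ($G = 3 \left(- \frac{1}{3}\right) = -1$)
$\frac{G - 53}{40 + 80} \cdot 81 + 137 = \frac{-1 - 53}{40 + 80} \cdot 81 + 137 = - \frac{54}{120} \cdot 81 + 137 = \left(-54\right) \frac{1}{120} \cdot 81 + 137 = \left(- \frac{9}{20}\right) 81 + 137 = - \frac{729}{20} + 137 = \frac{2011}{20}$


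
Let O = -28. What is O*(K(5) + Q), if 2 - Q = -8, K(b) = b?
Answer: -420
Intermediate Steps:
Q = 10 (Q = 2 - 1*(-8) = 2 + 8 = 10)
O*(K(5) + Q) = -28*(5 + 10) = -28*15 = -420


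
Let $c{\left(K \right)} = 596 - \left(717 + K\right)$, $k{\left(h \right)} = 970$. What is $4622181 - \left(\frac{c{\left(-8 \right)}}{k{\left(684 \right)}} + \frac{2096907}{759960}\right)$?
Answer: $\frac{113576351481763}{24572040} \approx 4.6222 \cdot 10^{6}$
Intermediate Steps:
$c{\left(K \right)} = -121 - K$
$4622181 - \left(\frac{c{\left(-8 \right)}}{k{\left(684 \right)}} + \frac{2096907}{759960}\right) = 4622181 - \left(\frac{-121 - -8}{970} + \frac{2096907}{759960}\right) = 4622181 - \left(\left(-121 + 8\right) \frac{1}{970} + 2096907 \cdot \frac{1}{759960}\right) = 4622181 - \left(\left(-113\right) \frac{1}{970} + \frac{698969}{253320}\right) = 4622181 - \left(- \frac{113}{970} + \frac{698969}{253320}\right) = 4622181 - \frac{64937477}{24572040} = \frac{113576351481763}{24572040}$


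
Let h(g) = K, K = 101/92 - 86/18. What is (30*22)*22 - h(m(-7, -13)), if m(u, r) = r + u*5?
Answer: 12025607/828 ≈ 14524.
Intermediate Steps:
K = -3047/828 (K = 101*(1/92) - 86*1/18 = 101/92 - 43/9 = -3047/828 ≈ -3.6800)
m(u, r) = r + 5*u
h(g) = -3047/828
(30*22)*22 - h(m(-7, -13)) = (30*22)*22 - 1*(-3047/828) = 660*22 + 3047/828 = 14520 + 3047/828 = 12025607/828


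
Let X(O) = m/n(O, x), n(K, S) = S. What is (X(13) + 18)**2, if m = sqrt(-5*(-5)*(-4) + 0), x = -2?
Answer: 299 - 180*I ≈ 299.0 - 180.0*I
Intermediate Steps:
m = 10*I (m = sqrt(25*(-4) + 0) = sqrt(-100 + 0) = sqrt(-100) = 10*I ≈ 10.0*I)
X(O) = -5*I (X(O) = (10*I)/(-2) = (10*I)*(-1/2) = -5*I)
(X(13) + 18)**2 = (-5*I + 18)**2 = (18 - 5*I)**2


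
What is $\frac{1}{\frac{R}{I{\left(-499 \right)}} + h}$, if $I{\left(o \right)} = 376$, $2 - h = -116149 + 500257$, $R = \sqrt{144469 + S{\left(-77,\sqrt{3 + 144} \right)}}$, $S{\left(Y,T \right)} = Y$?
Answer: $- \frac{6787921232}{2607281272720543} - \frac{94 \sqrt{36098}}{2607281272720543} \approx -2.6035 \cdot 10^{-6}$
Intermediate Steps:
$R = 2 \sqrt{36098}$ ($R = \sqrt{144469 - 77} = \sqrt{144392} = 2 \sqrt{36098} \approx 379.99$)
$h = -384106$ ($h = 2 - \left(-116149 + 500257\right) = 2 - 384108 = -384106$)
$\frac{1}{\frac{R}{I{\left(-499 \right)}} + h} = \frac{1}{\frac{2 \sqrt{36098}}{376} - 384106} = \frac{1}{2 \sqrt{36098} \cdot \frac{1}{376} - 384106} = \frac{1}{\frac{\sqrt{36098}}{188} - 384106} = \frac{1}{-384106 + \frac{\sqrt{36098}}{188}}$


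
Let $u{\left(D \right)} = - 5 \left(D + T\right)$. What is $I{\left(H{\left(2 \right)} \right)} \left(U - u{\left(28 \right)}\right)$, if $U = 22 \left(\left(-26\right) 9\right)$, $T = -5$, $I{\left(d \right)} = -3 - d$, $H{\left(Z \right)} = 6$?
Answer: $45297$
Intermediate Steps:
$u{\left(D \right)} = 25 - 5 D$ ($u{\left(D \right)} = - 5 \left(D - 5\right) = - 5 \left(-5 + D\right) = 25 - 5 D$)
$U = -5148$ ($U = 22 \left(-234\right) = -5148$)
$I{\left(H{\left(2 \right)} \right)} \left(U - u{\left(28 \right)}\right) = \left(-3 - 6\right) \left(-5148 - \left(25 - 140\right)\right) = - 9 \left(-5148 - -115\right) = - 9 \left(-5148 + 115\right) = \left(-9\right) \left(-5033\right) = 45297$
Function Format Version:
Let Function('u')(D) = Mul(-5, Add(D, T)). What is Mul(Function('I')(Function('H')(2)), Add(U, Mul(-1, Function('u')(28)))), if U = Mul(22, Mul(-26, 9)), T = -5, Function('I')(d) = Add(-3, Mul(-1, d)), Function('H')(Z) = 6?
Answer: 45297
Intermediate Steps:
Function('u')(D) = Add(25, Mul(-5, D)) (Function('u')(D) = Mul(-5, Add(D, -5)) = Mul(-5, Add(-5, D)) = Add(25, Mul(-5, D)))
U = -5148 (U = Mul(22, -234) = -5148)
Mul(Function('I')(Function('H')(2)), Add(U, Mul(-1, Function('u')(28)))) = Mul(Add(-3, Mul(-1, 6)), Add(-5148, Mul(-1, Add(25, Mul(-5, 28))))) = Mul(Add(-3, -6), Add(-5148, Mul(-1, Add(25, -140)))) = Mul(-9, Add(-5148, Mul(-1, -115))) = Mul(-9, Add(-5148, 115)) = Mul(-9, -5033) = 45297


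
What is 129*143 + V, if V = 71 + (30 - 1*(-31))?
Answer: 18579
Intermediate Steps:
V = 132 (V = 71 + (30 + 31) = 71 + 61 = 132)
129*143 + V = 129*143 + 132 = 18447 + 132 = 18579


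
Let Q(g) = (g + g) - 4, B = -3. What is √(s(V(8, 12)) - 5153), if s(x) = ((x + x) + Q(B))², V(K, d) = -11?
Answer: I*√4129 ≈ 64.257*I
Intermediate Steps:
Q(g) = -4 + 2*g (Q(g) = 2*g - 4 = -4 + 2*g)
s(x) = (-10 + 2*x)² (s(x) = ((x + x) + (-4 + 2*(-3)))² = (2*x + (-4 - 6))² = (2*x - 10)² = (-10 + 2*x)²)
√(s(V(8, 12)) - 5153) = √(4*(-5 - 11)² - 5153) = √(4*(-16)² - 5153) = √(4*256 - 5153) = √(1024 - 5153) = √(-4129) = I*√4129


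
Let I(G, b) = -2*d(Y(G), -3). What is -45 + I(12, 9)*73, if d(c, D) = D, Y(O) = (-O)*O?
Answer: 393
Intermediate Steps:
Y(O) = -O**2
I(G, b) = 6 (I(G, b) = -2*(-3) = 6)
-45 + I(12, 9)*73 = -45 + 6*73 = -45 + 438 = 393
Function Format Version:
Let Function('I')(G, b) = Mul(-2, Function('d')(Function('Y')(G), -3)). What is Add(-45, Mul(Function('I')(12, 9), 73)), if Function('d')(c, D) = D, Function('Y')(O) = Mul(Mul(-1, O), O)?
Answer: 393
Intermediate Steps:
Function('Y')(O) = Mul(-1, Pow(O, 2))
Function('I')(G, b) = 6 (Function('I')(G, b) = Mul(-2, -3) = 6)
Add(-45, Mul(Function('I')(12, 9), 73)) = Add(-45, Mul(6, 73)) = Add(-45, 438) = 393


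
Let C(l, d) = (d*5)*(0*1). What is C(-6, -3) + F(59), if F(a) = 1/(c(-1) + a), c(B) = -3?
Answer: 1/56 ≈ 0.017857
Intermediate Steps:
C(l, d) = 0 (C(l, d) = (5*d)*0 = 0)
F(a) = 1/(-3 + a)
C(-6, -3) + F(59) = 0 + 1/(-3 + 59) = 0 + 1/56 = 1/56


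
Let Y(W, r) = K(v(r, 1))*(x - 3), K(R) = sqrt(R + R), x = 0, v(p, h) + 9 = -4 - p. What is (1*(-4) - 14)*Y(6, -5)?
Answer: 216*I ≈ 216.0*I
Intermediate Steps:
v(p, h) = -13 - p (v(p, h) = -9 + (-4 - p) = -13 - p)
K(R) = sqrt(2)*sqrt(R) (K(R) = sqrt(2*R) = sqrt(2)*sqrt(R))
Y(W, r) = -3*sqrt(2)*sqrt(-13 - r) (Y(W, r) = (sqrt(2)*sqrt(-13 - r))*(0 - 3) = (sqrt(2)*sqrt(-13 - r))*(-3) = -3*sqrt(2)*sqrt(-13 - r))
(1*(-4) - 14)*Y(6, -5) = (1*(-4) - 14)*(-3*sqrt(-26 - 2*(-5))) = (-4 - 14)*(-3*sqrt(-26 + 10)) = -(-54)*sqrt(-16) = -(-54)*4*I = -(-216)*I = 216*I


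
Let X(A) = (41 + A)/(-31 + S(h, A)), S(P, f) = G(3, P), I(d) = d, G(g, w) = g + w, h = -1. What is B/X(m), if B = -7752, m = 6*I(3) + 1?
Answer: 18734/5 ≈ 3746.8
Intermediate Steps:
S(P, f) = 3 + P
m = 19 (m = 6*3 + 1 = 18 + 1 = 19)
X(A) = -41/29 - A/29 (X(A) = (41 + A)/(-31 + (3 - 1)) = (41 + A)/(-31 + 2) = (41 + A)/(-29) = (41 + A)*(-1/29) = -41/29 - A/29)
B/X(m) = -7752/(-41/29 - 1/29*19) = -7752/(-41/29 - 19/29) = -7752/(-60/29) = -7752*(-29/60) = 18734/5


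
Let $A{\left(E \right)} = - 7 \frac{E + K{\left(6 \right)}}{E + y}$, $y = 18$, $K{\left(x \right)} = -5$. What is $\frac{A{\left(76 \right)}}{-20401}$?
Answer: $\frac{497}{1917694} \approx 0.00025917$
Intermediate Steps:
$A{\left(E \right)} = - \frac{7 \left(-5 + E\right)}{18 + E}$ ($A{\left(E \right)} = - 7 \frac{E - 5}{E + 18} = - 7 \frac{-5 + E}{18 + E} = - \frac{7 \left(-5 + E\right)}{18 + E}$)
$\frac{A{\left(76 \right)}}{-20401} = \frac{7 \frac{1}{18 + 76} \left(5 - 76\right)}{-20401} = \frac{7 \left(5 - 76\right)}{94} \left(- \frac{1}{20401}\right) = 7 \cdot \frac{1}{94} \left(-71\right) \left(- \frac{1}{20401}\right) = \left(- \frac{497}{94}\right) \left(- \frac{1}{20401}\right) = \frac{497}{1917694}$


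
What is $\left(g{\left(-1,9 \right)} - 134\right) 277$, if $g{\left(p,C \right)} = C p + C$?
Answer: $-37118$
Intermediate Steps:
$g{\left(p,C \right)} = C + C p$
$\left(g{\left(-1,9 \right)} - 134\right) 277 = \left(9 \left(1 - 1\right) - 134\right) 277 = \left(9 \cdot 0 - 134\right) 277 = \left(0 - 134\right) 277 = \left(-134\right) 277 = -37118$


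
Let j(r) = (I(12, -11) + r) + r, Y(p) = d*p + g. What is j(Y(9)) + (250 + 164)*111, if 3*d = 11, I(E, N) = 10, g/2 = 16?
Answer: 46094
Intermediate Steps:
g = 32 (g = 2*16 = 32)
d = 11/3 (d = (⅓)*11 = 11/3 ≈ 3.6667)
Y(p) = 32 + 11*p/3 (Y(p) = 11*p/3 + 32 = 32 + 11*p/3)
j(r) = 10 + 2*r (j(r) = (10 + r) + r = 10 + 2*r)
j(Y(9)) + (250 + 164)*111 = (10 + 2*(32 + (11/3)*9)) + (250 + 164)*111 = (10 + 2*(32 + 33)) + 414*111 = (10 + 2*65) + 45954 = (10 + 130) + 45954 = 140 + 45954 = 46094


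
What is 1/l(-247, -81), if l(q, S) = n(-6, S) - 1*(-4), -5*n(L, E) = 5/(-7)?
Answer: 7/29 ≈ 0.24138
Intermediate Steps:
n(L, E) = 1/7 (n(L, E) = -1/(-7) = -(-1)/7 = -1/5*(-5/7) = 1/7)
l(q, S) = 29/7 (l(q, S) = 1/7 - 1*(-4) = 1/7 + 4 = 29/7)
1/l(-247, -81) = 1/(29/7) = 7/29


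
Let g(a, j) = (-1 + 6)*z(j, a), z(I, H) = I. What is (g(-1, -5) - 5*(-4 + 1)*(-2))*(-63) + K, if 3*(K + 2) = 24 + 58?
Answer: 10471/3 ≈ 3490.3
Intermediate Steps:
K = 76/3 (K = -2 + (24 + 58)/3 = -2 + (⅓)*82 = -2 + 82/3 = 76/3 ≈ 25.333)
g(a, j) = 5*j (g(a, j) = (-1 + 6)*j = 5*j)
(g(-1, -5) - 5*(-4 + 1)*(-2))*(-63) + K = (5*(-5) - 5*(-4 + 1)*(-2))*(-63) + 76/3 = (-25 - (-15)*(-2))*(-63) + 76/3 = (-25 - 5*6)*(-63) + 76/3 = (-25 - 30)*(-63) + 76/3 = -55*(-63) + 76/3 = 3465 + 76/3 = 10471/3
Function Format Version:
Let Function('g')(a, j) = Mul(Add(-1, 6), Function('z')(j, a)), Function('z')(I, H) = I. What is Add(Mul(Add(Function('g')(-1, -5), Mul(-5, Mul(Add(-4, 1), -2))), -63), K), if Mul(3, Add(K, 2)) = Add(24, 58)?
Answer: Rational(10471, 3) ≈ 3490.3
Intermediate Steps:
K = Rational(76, 3) (K = Add(-2, Mul(Rational(1, 3), Add(24, 58))) = Add(-2, Mul(Rational(1, 3), 82)) = Add(-2, Rational(82, 3)) = Rational(76, 3) ≈ 25.333)
Function('g')(a, j) = Mul(5, j) (Function('g')(a, j) = Mul(Add(-1, 6), j) = Mul(5, j))
Add(Mul(Add(Function('g')(-1, -5), Mul(-5, Mul(Add(-4, 1), -2))), -63), K) = Add(Mul(Add(Mul(5, -5), Mul(-5, Mul(Add(-4, 1), -2))), -63), Rational(76, 3)) = Add(Mul(Add(-25, Mul(-5, Mul(-3, -2))), -63), Rational(76, 3)) = Add(Mul(Add(-25, Mul(-5, 6)), -63), Rational(76, 3)) = Add(Mul(Add(-25, -30), -63), Rational(76, 3)) = Add(Mul(-55, -63), Rational(76, 3)) = Add(3465, Rational(76, 3)) = Rational(10471, 3)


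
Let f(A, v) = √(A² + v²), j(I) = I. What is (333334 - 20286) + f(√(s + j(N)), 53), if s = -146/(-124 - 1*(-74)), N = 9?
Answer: 313048 + √70523/5 ≈ 3.1310e+5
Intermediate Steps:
s = 73/25 (s = -146/(-124 + 74) = -146/(-50) = -146*(-1/50) = 73/25 ≈ 2.9200)
(333334 - 20286) + f(√(s + j(N)), 53) = (333334 - 20286) + √((√(73/25 + 9))² + 53²) = 313048 + √((√(298/25))² + 2809) = 313048 + √((√298/5)² + 2809) = 313048 + √(298/25 + 2809) = 313048 + √(70523/25) = 313048 + √70523/5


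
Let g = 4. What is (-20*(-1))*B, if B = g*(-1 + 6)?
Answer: 400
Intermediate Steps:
B = 20 (B = 4*(-1 + 6) = 4*5 = 20)
(-20*(-1))*B = -20*(-1)*20 = 20*20 = 400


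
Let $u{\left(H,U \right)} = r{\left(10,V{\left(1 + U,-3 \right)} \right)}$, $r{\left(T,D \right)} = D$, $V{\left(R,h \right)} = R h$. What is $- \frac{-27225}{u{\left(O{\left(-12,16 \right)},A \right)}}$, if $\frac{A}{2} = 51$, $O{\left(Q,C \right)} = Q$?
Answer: $- \frac{9075}{103} \approx -88.107$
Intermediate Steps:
$A = 102$ ($A = 2 \cdot 51 = 102$)
$u{\left(H,U \right)} = -3 - 3 U$ ($u{\left(H,U \right)} = \left(1 + U\right) \left(-3\right) = -3 - 3 U$)
$- \frac{-27225}{u{\left(O{\left(-12,16 \right)},A \right)}} = - \frac{-27225}{-3 - 306} = - \frac{-27225}{-309} = - \frac{\left(-27225\right) \left(-1\right)}{309} = \left(-1\right) \frac{9075}{103} = - \frac{9075}{103}$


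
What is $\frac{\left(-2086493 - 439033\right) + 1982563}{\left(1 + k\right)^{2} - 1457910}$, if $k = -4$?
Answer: $\frac{542963}{1457901} \approx 0.37243$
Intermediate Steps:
$\frac{\left(-2086493 - 439033\right) + 1982563}{\left(1 + k\right)^{2} - 1457910} = \frac{\left(-2086493 - 439033\right) + 1982563}{\left(1 - 4\right)^{2} - 1457910} = \frac{-2525526 + 1982563}{\left(-3\right)^{2} - 1457910} = - \frac{542963}{9 - 1457910} = - \frac{542963}{-1457901} = \left(-542963\right) \left(- \frac{1}{1457901}\right) = \frac{542963}{1457901}$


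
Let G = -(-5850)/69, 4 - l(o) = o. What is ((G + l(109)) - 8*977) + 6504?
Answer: -30641/23 ≈ -1332.2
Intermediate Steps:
l(o) = 4 - o
G = 1950/23 (G = -(-5850)/69 = -26*(-75/23) = 1950/23 ≈ 84.783)
((G + l(109)) - 8*977) + 6504 = ((1950/23 + (4 - 1*109)) - 8*977) + 6504 = ((1950/23 + (4 - 109)) - 7816) + 6504 = ((1950/23 - 105) - 7816) + 6504 = (-465/23 - 7816) + 6504 = -180233/23 + 6504 = -30641/23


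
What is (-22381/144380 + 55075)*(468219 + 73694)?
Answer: 4309132918065647/144380 ≈ 2.9846e+10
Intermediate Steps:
(-22381/144380 + 55075)*(468219 + 73694) = (-22381*1/144380 + 55075)*541913 = (-22381/144380 + 55075)*541913 = (7951706119/144380)*541913 = 4309132918065647/144380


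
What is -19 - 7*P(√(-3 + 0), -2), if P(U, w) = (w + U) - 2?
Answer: 9 - 7*I*√3 ≈ 9.0 - 12.124*I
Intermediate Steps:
P(U, w) = -2 + U + w (P(U, w) = (U + w) - 2 = -2 + U + w)
-19 - 7*P(√(-3 + 0), -2) = -19 - 7*(-2 + √(-3 + 0) - 2) = -19 - 7*(-2 + √(-3) - 2) = -19 - 7*(-2 + I*√3 - 2) = -19 - 7*(-4 + I*√3) = -19 + (28 - 7*I*√3) = 9 - 7*I*√3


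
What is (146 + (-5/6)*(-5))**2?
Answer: 811801/36 ≈ 22550.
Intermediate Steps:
(146 + (-5/6)*(-5))**2 = (146 + ((1/6)*(-5))*(-5))**2 = (146 - 5/6*(-5))**2 = (146 + 25/6)**2 = (901/6)**2 = 811801/36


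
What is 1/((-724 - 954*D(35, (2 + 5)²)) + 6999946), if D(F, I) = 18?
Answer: 1/6982050 ≈ 1.4322e-7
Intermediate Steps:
1/((-724 - 954*D(35, (2 + 5)²)) + 6999946) = 1/((-724 - 954*18) + 6999946) = 1/((-724 - 17172) + 6999946) = 1/(-17896 + 6999946) = 1/6982050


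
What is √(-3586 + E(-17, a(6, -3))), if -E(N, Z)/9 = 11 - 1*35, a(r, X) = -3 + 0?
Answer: I*√3370 ≈ 58.052*I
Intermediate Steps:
a(r, X) = -3
E(N, Z) = 216 (E(N, Z) = -9*(11 - 1*35) = -9*(11 - 35) = -9*(-24) = 216)
√(-3586 + E(-17, a(6, -3))) = √(-3586 + 216) = √(-3370) = I*√3370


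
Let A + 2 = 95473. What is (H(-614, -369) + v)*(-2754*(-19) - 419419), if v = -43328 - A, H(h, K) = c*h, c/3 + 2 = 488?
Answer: 379578200023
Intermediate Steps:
A = 95471 (A = -2 + 95473 = 95471)
c = 1458 (c = -6 + 3*488 = -6 + 1464 = 1458)
H(h, K) = 1458*h
v = -138799 (v = -43328 - 1*95471 = -43328 - 95471 = -138799)
(H(-614, -369) + v)*(-2754*(-19) - 419419) = (1458*(-614) - 138799)*(-2754*(-19) - 419419) = (-895212 - 138799)*(52326 - 419419) = -1034011*(-367093) = 379578200023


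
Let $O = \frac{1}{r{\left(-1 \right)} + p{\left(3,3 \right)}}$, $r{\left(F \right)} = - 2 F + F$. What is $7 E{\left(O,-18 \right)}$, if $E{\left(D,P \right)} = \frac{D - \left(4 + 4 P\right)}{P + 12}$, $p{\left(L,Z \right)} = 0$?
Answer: $- \frac{161}{2} \approx -80.5$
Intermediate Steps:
$r{\left(F \right)} = - F$
$O = 1$ ($O = \frac{1}{\left(-1\right) \left(-1\right) + 0} = \frac{1}{1 + 0} = 1^{-1} = 1$)
$E{\left(D,P \right)} = \frac{-4 + D - 4 P}{12 + P}$ ($E{\left(D,P \right)} = \frac{D - \left(4 + 4 P\right)}{12 + P} = \frac{-4 + D - 4 P}{12 + P}$)
$7 E{\left(O,-18 \right)} = 7 \frac{-4 + 1 - -72}{12 - 18} = 7 \frac{-4 + 1 + 72}{-6} = 7 \left(\left(- \frac{1}{6}\right) 69\right) = 7 \left(- \frac{23}{2}\right) = - \frac{161}{2}$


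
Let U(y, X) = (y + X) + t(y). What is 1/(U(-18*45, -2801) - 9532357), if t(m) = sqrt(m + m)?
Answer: -29432/280662610181 - I*sqrt(5)/5051926983258 ≈ -1.0487e-7 - 4.4262e-13*I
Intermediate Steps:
t(m) = sqrt(2)*sqrt(m) (t(m) = sqrt(2*m) = sqrt(2)*sqrt(m))
U(y, X) = X + y + sqrt(2)*sqrt(y) (U(y, X) = (y + X) + sqrt(2)*sqrt(y) = (X + y) + sqrt(2)*sqrt(y) = X + y + sqrt(2)*sqrt(y))
1/(U(-18*45, -2801) - 9532357) = 1/((-2801 - 18*45 + sqrt(2)*sqrt(-18*45)) - 9532357) = 1/((-2801 - 810 + sqrt(2)*sqrt(-810)) - 9532357) = 1/((-2801 - 810 + sqrt(2)*(9*I*sqrt(10))) - 9532357) = 1/((-2801 - 810 + 18*I*sqrt(5)) - 9532357) = 1/((-3611 + 18*I*sqrt(5)) - 9532357) = 1/(-9535968 + 18*I*sqrt(5))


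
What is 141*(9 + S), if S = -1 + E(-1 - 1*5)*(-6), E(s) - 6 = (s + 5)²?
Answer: -4794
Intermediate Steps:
E(s) = 6 + (5 + s)² (E(s) = 6 + (s + 5)² = 6 + (5 + s)²)
S = -43 (S = -1 + (6 + (5 + (-1 - 1*5))²)*(-6) = -1 + (6 + (5 + (-1 - 5))²)*(-6) = -1 + (6 + (5 - 6)²)*(-6) = -1 + (6 + (-1)²)*(-6) = -1 + (6 + 1)*(-6) = -1 + 7*(-6) = -1 - 42 = -43)
141*(9 + S) = 141*(9 - 43) = 141*(-34) = -4794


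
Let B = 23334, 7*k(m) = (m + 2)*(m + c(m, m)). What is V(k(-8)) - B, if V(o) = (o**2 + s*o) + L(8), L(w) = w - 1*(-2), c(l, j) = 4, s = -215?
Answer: -1178420/49 ≈ -24049.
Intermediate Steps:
L(w) = 2 + w (L(w) = w + 2 = 2 + w)
k(m) = (2 + m)*(4 + m)/7 (k(m) = ((m + 2)*(m + 4))/7 = ((2 + m)*(4 + m))/7 = (2 + m)*(4 + m)/7)
V(o) = 10 + o**2 - 215*o (V(o) = (o**2 - 215*o) + (2 + 8) = (o**2 - 215*o) + 10 = 10 + o**2 - 215*o)
V(k(-8)) - B = (10 + (8/7 + (1/7)*(-8)**2 + (6/7)*(-8))**2 - 215*(8/7 + (1/7)*(-8)**2 + (6/7)*(-8))) - 1*23334 = (10 + (8/7 + (1/7)*64 - 48/7)**2 - 215*(8/7 + (1/7)*64 - 48/7)) - 23334 = (10 + (8/7 + 64/7 - 48/7)**2 - 215*(8/7 + 64/7 - 48/7)) - 23334 = (10 + (24/7)**2 - 215*24/7) - 23334 = (10 + 576/49 - 5160/7) - 23334 = -35054/49 - 23334 = -1178420/49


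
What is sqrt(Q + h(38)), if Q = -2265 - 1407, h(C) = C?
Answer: I*sqrt(3634) ≈ 60.283*I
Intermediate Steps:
Q = -3672
sqrt(Q + h(38)) = sqrt(-3672 + 38) = sqrt(-3634) = I*sqrt(3634)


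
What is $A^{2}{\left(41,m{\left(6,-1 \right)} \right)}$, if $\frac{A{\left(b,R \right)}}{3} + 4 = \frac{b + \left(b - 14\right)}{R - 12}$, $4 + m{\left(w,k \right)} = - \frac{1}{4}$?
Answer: $\frac{2547216}{4225} \approx 602.89$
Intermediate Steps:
$m{\left(w,k \right)} = - \frac{17}{4}$ ($m{\left(w,k \right)} = -4 - \frac{1}{4} = - \frac{17}{4}$)
$A{\left(b,R \right)} = -12 + \frac{3 \left(-14 + 2 b\right)}{-12 + R}$ ($A{\left(b,R \right)} = -12 + 3 \frac{b + \left(b - 14\right)}{R - 12} = -12 + 3 \frac{b + \left(b - 14\right)}{-12 + R} = -12 + 3 \frac{b + \left(-14 + b\right)}{-12 + R} = -12 + 3 \frac{-14 + 2 b}{-12 + R} = -12 + \frac{3 \left(-14 + 2 b\right)}{-12 + R}$)
$A^{2}{\left(41,m{\left(6,-1 \right)} \right)} = \left(\frac{6 \left(17 + 41 - - \frac{17}{2}\right)}{-12 - \frac{17}{4}}\right)^{2} = \left(\frac{6 \left(17 + 41 + \frac{17}{2}\right)}{- \frac{65}{4}}\right)^{2} = \left(6 \left(- \frac{4}{65}\right) \frac{133}{2}\right)^{2} = \left(- \frac{1596}{65}\right)^{2} = \frac{2547216}{4225}$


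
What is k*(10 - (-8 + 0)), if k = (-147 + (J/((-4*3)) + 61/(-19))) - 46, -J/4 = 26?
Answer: -64140/19 ≈ -3375.8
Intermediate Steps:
J = -104 (J = -4*26 = -104)
k = -10690/57 (k = (-147 + (-104/((-4*3)) + 61/(-19))) - 46 = (-147 + (-104/(-12) + 61*(-1/19))) - 46 = (-147 + (-104*(-1/12) - 61/19)) - 46 = (-147 + (26/3 - 61/19)) - 46 = (-147 + 311/57) - 46 = -8068/57 - 46 = -10690/57 ≈ -187.54)
k*(10 - (-8 + 0)) = -10690*(10 - (-8 + 0))/57 = -10690*(10 - 1*(-8))/57 = -10690*(10 + 8)/57 = -10690/57*18 = -64140/19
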